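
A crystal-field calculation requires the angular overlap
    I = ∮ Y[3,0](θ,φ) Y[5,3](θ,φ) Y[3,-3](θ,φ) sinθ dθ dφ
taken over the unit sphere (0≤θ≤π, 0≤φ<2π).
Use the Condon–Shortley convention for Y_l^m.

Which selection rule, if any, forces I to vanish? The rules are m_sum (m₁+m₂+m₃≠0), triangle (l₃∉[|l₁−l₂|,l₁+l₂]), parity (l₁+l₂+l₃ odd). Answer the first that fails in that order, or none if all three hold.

azimuthal sum: 0 + 3 − 3 = 0  ✓
2 ≤ 3 ≤ 8 (triangle on l)  ✓
L = 3 + 5 + 3 = 11 (odd)  ✗

parity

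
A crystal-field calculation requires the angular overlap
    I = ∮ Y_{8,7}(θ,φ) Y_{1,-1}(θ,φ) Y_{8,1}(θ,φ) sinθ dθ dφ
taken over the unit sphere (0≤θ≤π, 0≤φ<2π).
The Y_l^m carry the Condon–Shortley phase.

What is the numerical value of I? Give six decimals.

0.000000

m-sum = 7 − 1 + 1 = 7 ≠ 0 ⇒ I = 0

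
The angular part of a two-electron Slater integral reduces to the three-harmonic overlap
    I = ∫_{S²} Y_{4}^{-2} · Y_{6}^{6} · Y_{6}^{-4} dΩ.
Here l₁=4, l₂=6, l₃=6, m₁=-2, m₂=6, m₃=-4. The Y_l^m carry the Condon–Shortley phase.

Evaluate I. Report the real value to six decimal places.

m-sum 0 ✓  L=16 even ✓  2≤6≤10 ✓
Π(2lᵢ+1) = 9×13×13 = 1521
triangle coeff Δ(4,6,6) = 1/15315300
Σ_t [0,4]: t=0:+1/829440 t=1:−1/25920 t=2:+1/9216 t=3:−1/25920 t=4:+1/829440 = 7/207360
(3j)²=28/2431 [(4 6 6; 0 0 0)], sign=+1
Σ_t [4,4]: t=4:+1/3870720 = 1/3870720
(3j)²=135/6188 [(4 6 6; -2 6 -4)], sign=+1
⇒ 4πI² = 1215/3179
I = (+1)√(1215/3179/(4π)) = 0.17439657

0.174397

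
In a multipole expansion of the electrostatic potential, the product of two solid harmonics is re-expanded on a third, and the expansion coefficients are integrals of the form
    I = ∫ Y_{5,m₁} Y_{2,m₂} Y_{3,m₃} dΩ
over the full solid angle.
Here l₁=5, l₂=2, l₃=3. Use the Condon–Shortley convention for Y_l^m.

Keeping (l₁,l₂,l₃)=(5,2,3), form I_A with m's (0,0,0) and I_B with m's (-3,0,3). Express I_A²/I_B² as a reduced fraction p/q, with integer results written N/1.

25/7

l's match ⇒ only the (l;m) 3-j factors differ between A and B.
A: triangle coeff Δ(5,2,3) = 1/2310; Σ_t [2,2]: t=2:+1/144 = 1/144; (3j)²=10/231 [(5 2 3; 0 0 0)], sign=-1
B: triangle coeff Δ(5,2,3) = 1/2310; Σ_t [2,2]: t=2:+1/2880 = 1/2880; (3j)²=2/165 [(5 2 3; -3 0 3)], sign=+1
I_A²/I_B² = (10/231)/(2/165) = 25/7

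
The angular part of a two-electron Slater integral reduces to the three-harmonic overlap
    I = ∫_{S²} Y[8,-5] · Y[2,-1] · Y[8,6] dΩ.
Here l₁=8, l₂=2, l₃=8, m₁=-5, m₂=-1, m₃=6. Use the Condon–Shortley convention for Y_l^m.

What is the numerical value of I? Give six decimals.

0.193241

Rules hold: Σm=0, L=18 even, 6≤8≤10.
N = 17·5·17 = 1445
Δ = 2!·14!·2!/19! = 1/348840
Racah Σ t=0..2: t=0:+1/116121600 t=1:−1/25401600 t=2:+1/116121600 = -1/45158400
⇒ 3j(8 2 8; 0 0 0)² = 24/1615, sgn -1
Racah Σ t=0..1: t=0:+1/12454041600 t=1:−1/1916006400 = -1/2264371200
⇒ 3j(8 2 8; -5 -1 6)² = 847/38760, sgn -1
4πI² = N·(3j₀)²·(3jₘ)² = 847/1805
I = +1·√(0.469252/4π) = 0.19324051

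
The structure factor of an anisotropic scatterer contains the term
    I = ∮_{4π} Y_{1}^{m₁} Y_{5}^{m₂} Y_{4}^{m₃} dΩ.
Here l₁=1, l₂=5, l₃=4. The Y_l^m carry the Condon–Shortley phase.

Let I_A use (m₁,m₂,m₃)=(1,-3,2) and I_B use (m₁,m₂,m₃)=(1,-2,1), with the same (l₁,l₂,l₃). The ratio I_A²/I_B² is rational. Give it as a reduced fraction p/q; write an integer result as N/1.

4/3

Shared (l₁,l₂,l₃)=(1,5,4): N and (l;000)² cancel in I_A²/I_B².
A: Δ = 2!·0!·8!/11! = 1/495; Racah Σ t=0..0: t=0:+1/2880 = 1/2880; ⇒ 3j(1 5 4; 1 -3 2)² = 28/495, sgn +1
B: Δ = 2!·0!·8!/11! = 1/495; Racah Σ t=0..0: t=0:+1/1440 = 1/1440; ⇒ 3j(1 5 4; 1 -2 1)² = 7/165, sgn -1
I_A²/I_B² = (28/495)/(7/165) = 4/3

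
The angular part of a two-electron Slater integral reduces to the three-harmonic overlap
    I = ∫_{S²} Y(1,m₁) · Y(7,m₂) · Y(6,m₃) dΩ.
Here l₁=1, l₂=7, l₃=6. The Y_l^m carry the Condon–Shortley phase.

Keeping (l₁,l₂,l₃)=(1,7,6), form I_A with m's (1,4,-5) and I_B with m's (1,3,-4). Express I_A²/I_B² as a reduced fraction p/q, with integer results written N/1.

l's match ⇒ only the (l;m) 3-j factors differ between A and B.
A: triangle coeff Δ(1,7,6) = 1/1365; Σ_t [0,0]: t=0:+1/79833600 = 1/79833600; (3j)²=1/455 [(1 7 6; 1 4 -5)], sign=-1
B: triangle coeff Δ(1,7,6) = 1/1365; Σ_t [0,0]: t=0:+1/14515200 = 1/14515200; (3j)²=2/455 [(1 7 6; 1 3 -4)], sign=+1
I_A²/I_B² = (1/455)/(2/455) = 1/2

1/2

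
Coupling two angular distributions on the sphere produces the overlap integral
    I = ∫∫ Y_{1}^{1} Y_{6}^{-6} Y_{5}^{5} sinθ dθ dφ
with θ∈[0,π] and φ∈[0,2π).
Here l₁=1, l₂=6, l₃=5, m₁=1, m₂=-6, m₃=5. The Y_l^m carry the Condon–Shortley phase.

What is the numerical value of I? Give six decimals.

0.331940

m-sum 0 ✓  L=12 even ✓  5≤5≤7 ✓
Π(2lᵢ+1) = 3×13×11 = 429
triangle coeff Δ(1,6,5) = 1/858
Σ_t [1,1]: t=1:−1/14400 = -1/14400
(3j)²=6/143 [(1 6 5; 0 0 0)], sign=+1
Σ_t [0,0]: t=0:+1/7257600 = 1/7257600
(3j)²=1/13 [(1 6 5; 1 -6 5)], sign=+1
⇒ 4πI² = 18/13
I = (+1)√(18/13/(4π)) = 0.33194004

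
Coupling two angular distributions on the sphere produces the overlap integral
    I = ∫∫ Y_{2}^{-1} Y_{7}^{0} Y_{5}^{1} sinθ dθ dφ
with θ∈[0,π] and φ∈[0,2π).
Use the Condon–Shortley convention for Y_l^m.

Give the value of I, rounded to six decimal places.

0.177378

Checks pass: Σm=0; 14 even; l₃=5∈[5,9].
(2·2+1)(2·7+1)(2·5+1) = 825
Δ: 4! 0! 10! / 15! → 1/15015
sum: t=2:+1/57600 = 1/57600
3j²(2 7 5; 0 0 0) = Δ·Π!·Σ² = 21/715  (sign -1)
sum: t=3:−1/103680 = -1/103680
3j²(2 7 5; -1 0 1) = Δ·Π!·Σ² = 7/429  (sign -1)
combine: 4πI² = 825·21/715·7/429 = 735/1859
take √, sign +1: I = 0.17737771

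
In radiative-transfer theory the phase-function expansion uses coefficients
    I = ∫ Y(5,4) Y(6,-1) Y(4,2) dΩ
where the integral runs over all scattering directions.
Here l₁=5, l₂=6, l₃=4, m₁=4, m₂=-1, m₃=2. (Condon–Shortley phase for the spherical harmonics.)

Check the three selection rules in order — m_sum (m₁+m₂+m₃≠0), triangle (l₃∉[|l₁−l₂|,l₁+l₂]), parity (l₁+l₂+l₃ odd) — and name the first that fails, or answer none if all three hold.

azimuthal sum: 4 − 1 + 2 = 5  ✗
1 ≤ 4 ≤ 11 (triangle on l)
L = 5 + 6 + 4 = 15 (odd)

m_sum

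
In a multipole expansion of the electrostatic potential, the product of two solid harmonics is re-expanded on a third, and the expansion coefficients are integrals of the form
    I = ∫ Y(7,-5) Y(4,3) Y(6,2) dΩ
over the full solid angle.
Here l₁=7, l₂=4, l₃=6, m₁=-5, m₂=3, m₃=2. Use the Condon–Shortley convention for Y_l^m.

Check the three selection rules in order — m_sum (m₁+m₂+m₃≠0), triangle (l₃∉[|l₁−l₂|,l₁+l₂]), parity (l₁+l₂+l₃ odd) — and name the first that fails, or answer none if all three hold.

azimuthal sum: -5 + 3 + 2 = 0  ✓
3 ≤ 6 ≤ 11 (triangle on l)  ✓
L = 7 + 4 + 6 = 17 (odd)  ✗

parity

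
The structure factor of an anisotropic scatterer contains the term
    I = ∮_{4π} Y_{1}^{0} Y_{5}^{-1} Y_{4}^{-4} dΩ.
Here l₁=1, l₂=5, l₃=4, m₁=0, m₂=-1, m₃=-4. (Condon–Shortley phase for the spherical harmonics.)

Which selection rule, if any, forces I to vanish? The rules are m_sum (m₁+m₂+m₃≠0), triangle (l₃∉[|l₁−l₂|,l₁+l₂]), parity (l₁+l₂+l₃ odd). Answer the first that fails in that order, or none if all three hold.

m₁+m₂+m₃ = 0 − 1 − 4 = -5  ✗
triangle: |1−5|=4 ≤ l₃=4 ≤ 1+5=6
parity: l₁+l₂+l₃ = 10 is even

m_sum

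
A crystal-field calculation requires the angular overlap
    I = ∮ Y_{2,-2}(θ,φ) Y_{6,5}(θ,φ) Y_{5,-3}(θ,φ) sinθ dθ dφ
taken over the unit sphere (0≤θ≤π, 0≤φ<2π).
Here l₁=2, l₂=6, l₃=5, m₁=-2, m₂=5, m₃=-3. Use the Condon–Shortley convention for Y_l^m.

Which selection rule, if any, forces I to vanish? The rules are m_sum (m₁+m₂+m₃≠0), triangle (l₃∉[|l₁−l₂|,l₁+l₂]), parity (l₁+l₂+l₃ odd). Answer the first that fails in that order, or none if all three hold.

parity

azimuthal sum: -2 + 5 − 3 = 0  ✓
4 ≤ 5 ≤ 8 (triangle on l)  ✓
L = 2 + 6 + 5 = 13 (odd)  ✗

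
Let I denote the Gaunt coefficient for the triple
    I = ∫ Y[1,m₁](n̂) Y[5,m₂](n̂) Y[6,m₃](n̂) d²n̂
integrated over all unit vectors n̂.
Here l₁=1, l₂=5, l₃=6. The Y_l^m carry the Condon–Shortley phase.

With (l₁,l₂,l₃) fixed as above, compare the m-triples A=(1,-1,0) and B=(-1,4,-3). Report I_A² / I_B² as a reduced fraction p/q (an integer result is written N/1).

l's match ⇒ only the (l;m) 3-j factors differ between A and B.
A: triangle coeff Δ(1,5,6) = 1/858; Σ_t [0,0]: t=0:+1/34560 = 1/34560; (3j)²=5/286 [(1 5 6; 1 -1 0)], sign=+1
B: triangle coeff Δ(1,5,6) = 1/858; Σ_t [0,0]: t=0:+1/725760 = 1/725760; (3j)²=1/286 [(1 5 6; -1 4 -3)], sign=-1
I_A²/I_B² = (5/286)/(1/286) = 5/1

5/1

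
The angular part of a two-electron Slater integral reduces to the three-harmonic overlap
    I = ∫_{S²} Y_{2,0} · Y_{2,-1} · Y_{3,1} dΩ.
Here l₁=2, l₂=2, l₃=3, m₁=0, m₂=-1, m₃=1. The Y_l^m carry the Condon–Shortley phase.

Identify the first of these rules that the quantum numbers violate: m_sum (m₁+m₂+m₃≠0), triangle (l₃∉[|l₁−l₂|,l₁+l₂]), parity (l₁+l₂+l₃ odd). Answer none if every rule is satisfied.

parity

Σmᵢ = 0  ✓
l₃∈[|l₁−l₂|,l₁+l₂]=[0,4], have l₃=3  ✓
Σlᵢ = 7 ⇒ odd  ✗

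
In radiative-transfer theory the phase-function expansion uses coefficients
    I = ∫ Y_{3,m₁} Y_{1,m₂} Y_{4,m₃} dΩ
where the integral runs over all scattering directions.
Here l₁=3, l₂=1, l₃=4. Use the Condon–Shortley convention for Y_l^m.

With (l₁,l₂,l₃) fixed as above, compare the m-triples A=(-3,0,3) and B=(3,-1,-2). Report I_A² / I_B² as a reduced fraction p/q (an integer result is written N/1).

Shared (l₁,l₂,l₃)=(3,1,4): N and (l;000)² cancel in I_A²/I_B².
A: Δ = 0!·6!·2!/9! = 1/252; Racah Σ t=0..0: t=0:+1/720 = 1/720; ⇒ 3j(3 1 4; -3 0 3)² = 1/36, sgn -1
B: Δ = 0!·6!·2!/9! = 1/252; Racah Σ t=0..0: t=0:+1/1440 = 1/1440; ⇒ 3j(3 1 4; 3 -1 -2)² = 1/252, sgn +1
I_A²/I_B² = (1/36)/(1/252) = 7/1

7/1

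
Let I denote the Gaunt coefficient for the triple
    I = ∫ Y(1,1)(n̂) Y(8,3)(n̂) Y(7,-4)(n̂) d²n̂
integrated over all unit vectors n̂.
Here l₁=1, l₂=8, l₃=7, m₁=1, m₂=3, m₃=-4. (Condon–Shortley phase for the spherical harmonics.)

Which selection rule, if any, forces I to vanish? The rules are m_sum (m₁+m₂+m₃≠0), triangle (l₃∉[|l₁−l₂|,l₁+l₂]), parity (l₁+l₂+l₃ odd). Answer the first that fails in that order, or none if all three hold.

none

Σmᵢ = 0  ✓
l₃∈[|l₁−l₂|,l₁+l₂]=[7,9], have l₃=7  ✓
Σlᵢ = 16 ⇒ even  ✓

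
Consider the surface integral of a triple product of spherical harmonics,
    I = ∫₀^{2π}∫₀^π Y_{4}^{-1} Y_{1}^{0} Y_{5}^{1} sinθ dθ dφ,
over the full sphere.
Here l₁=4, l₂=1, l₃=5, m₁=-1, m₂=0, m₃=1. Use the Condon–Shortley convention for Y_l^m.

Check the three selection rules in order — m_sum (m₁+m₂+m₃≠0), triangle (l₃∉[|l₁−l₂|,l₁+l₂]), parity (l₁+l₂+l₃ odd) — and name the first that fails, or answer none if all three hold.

none

m₁+m₂+m₃ = -1 + 0 + 1 = 0  ✓
triangle: |4−1|=3 ≤ l₃=5 ≤ 4+1=5  ✓
parity: l₁+l₂+l₃ = 10 is even  ✓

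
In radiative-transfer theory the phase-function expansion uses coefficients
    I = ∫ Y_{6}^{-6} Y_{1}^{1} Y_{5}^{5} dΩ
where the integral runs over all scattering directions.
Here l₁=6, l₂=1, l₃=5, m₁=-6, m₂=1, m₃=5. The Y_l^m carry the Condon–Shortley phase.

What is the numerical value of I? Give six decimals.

m-sum 0 ✓  L=12 even ✓  5≤5≤7 ✓
Π(2lᵢ+1) = 13×3×11 = 429
triangle coeff Δ(6,1,5) = 1/858
Σ_t [1,1]: t=1:−1/14400 = -1/14400
(3j)²=6/143 [(6 1 5; 0 0 0)], sign=+1
Σ_t [2,2]: t=2:+1/7257600 = 1/7257600
(3j)²=1/13 [(6 1 5; -6 1 5)], sign=+1
⇒ 4πI² = 18/13
I = (+1)√(18/13/(4π)) = 0.33194004

0.331940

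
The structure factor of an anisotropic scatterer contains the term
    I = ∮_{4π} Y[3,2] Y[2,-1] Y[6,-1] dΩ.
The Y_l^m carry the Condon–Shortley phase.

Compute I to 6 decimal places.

|3−2|≤6≤3+2 violated ⇒ I = 0

0.000000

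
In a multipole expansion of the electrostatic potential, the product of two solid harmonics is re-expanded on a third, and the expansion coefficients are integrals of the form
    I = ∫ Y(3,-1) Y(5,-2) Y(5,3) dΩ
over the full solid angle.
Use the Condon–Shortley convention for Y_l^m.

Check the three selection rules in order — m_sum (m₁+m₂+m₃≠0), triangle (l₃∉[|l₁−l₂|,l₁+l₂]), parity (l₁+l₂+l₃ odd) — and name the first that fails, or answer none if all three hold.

azimuthal sum: -1 − 2 + 3 = 0  ✓
2 ≤ 5 ≤ 8 (triangle on l)  ✓
L = 3 + 5 + 5 = 13 (odd)  ✗

parity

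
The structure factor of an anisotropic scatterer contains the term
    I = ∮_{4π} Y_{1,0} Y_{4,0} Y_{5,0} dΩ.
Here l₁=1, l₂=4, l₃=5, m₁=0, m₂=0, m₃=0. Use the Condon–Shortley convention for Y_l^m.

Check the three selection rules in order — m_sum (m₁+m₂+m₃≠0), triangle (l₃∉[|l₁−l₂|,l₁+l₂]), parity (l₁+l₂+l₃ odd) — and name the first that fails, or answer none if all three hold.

m₁+m₂+m₃ = 0 + 0 + 0 = 0  ✓
triangle: |1−4|=3 ≤ l₃=5 ≤ 1+4=5  ✓
parity: l₁+l₂+l₃ = 10 is even  ✓

none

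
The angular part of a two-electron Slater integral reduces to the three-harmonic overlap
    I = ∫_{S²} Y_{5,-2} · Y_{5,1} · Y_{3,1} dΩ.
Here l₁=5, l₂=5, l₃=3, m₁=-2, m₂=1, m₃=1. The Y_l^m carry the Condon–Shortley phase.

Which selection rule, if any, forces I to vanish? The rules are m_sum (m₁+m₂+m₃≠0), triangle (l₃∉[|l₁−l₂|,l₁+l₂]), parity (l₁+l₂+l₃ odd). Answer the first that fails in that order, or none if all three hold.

m₁+m₂+m₃ = -2 + 1 + 1 = 0  ✓
triangle: |5−5|=0 ≤ l₃=3 ≤ 5+5=10  ✓
parity: l₁+l₂+l₃ = 13 is odd  ✗

parity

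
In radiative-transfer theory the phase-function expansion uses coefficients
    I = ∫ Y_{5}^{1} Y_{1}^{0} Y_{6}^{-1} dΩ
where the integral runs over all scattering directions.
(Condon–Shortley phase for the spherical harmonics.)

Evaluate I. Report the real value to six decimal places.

-0.241725

m-sum 0 ✓  L=12 even ✓  4≤6≤6 ✓
Π(2lᵢ+1) = 11×3×13 = 429
triangle coeff Δ(5,1,6) = 1/858
Σ_t [0,0]: t=0:+1/14400 = 1/14400
(3j)²=6/143 [(5 1 6; 0 0 0)], sign=+1
Σ_t [0,0]: t=0:+1/17280 = 1/17280
(3j)²=35/858 [(5 1 6; 1 0 -1)], sign=-1
⇒ 4πI² = 105/143
I = (-1)√(105/143/(4π)) = -0.24172507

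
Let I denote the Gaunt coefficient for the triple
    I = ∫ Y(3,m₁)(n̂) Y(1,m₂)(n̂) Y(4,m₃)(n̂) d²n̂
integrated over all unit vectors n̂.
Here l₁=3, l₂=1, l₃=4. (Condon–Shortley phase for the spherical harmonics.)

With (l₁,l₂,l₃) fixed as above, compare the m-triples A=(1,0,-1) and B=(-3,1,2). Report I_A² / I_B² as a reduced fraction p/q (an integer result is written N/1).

Shared (l₁,l₂,l₃)=(3,1,4): N and (l;000)² cancel in I_A²/I_B².
A: Δ = 0!·6!·2!/9! = 1/252; Racah Σ t=0..0: t=0:+1/48 = 1/48; ⇒ 3j(3 1 4; 1 0 -1)² = 5/84, sgn -1
B: Δ = 0!·6!·2!/9! = 1/252; Racah Σ t=0..0: t=0:+1/1440 = 1/1440; ⇒ 3j(3 1 4; -3 1 2)² = 1/252, sgn +1
I_A²/I_B² = (5/84)/(1/252) = 15/1

15/1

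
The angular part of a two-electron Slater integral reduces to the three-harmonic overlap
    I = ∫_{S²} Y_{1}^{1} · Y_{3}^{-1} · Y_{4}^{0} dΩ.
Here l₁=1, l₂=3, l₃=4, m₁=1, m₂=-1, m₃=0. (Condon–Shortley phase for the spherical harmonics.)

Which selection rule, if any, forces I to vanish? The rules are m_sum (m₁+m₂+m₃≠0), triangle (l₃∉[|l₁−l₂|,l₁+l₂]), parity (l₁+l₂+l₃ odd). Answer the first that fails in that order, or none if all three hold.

none

azimuthal sum: 1 − 1 + 0 = 0  ✓
2 ≤ 4 ≤ 4 (triangle on l)  ✓
L = 1 + 3 + 4 = 8 (even)  ✓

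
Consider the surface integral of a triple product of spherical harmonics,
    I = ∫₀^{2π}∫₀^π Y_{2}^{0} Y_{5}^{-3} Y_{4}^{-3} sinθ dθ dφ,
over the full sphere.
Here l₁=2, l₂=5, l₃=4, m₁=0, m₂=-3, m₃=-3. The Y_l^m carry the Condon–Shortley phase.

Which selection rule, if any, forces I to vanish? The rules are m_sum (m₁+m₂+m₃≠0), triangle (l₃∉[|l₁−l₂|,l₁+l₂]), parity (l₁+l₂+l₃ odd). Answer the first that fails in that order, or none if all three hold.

m₁+m₂+m₃ = 0 − 3 − 3 = -6  ✗
triangle: |2−5|=3 ≤ l₃=4 ≤ 2+5=7
parity: l₁+l₂+l₃ = 11 is odd

m_sum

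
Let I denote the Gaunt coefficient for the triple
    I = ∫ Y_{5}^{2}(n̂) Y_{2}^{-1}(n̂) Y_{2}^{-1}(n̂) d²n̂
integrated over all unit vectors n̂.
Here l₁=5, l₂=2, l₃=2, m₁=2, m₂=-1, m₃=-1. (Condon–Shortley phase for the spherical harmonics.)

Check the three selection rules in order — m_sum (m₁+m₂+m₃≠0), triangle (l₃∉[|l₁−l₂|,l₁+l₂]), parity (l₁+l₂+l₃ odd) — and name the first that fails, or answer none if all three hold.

m₁+m₂+m₃ = 2 − 1 − 1 = 0  ✓
triangle: |5−2|=3 ≤ l₃=2 ≤ 5+2=7  ✗
parity: l₁+l₂+l₃ = 9 is odd

triangle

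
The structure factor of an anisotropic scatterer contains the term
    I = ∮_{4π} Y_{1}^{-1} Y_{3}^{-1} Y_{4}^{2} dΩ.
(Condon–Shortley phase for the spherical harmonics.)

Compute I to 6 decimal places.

0.238414

Checks pass: Σm=0; 8 even; l₃=4∈[2,4].
(2·1+1)(2·3+1)(2·4+1) = 189
Δ: 0! 2! 6! / 9! → 1/252
sum: t=0:+1/36 = 1/36
3j²(1 3 4; 0 0 0) = Δ·Π!·Σ² = 4/63  (sign +1)
sum: t=0:+1/96 = 1/96
3j²(1 3 4; -1 -1 2) = Δ·Π!·Σ² = 5/84  (sign +1)
combine: 4πI² = 189·4/63·5/84 = 5/7
take √, sign +1: I = 0.23841361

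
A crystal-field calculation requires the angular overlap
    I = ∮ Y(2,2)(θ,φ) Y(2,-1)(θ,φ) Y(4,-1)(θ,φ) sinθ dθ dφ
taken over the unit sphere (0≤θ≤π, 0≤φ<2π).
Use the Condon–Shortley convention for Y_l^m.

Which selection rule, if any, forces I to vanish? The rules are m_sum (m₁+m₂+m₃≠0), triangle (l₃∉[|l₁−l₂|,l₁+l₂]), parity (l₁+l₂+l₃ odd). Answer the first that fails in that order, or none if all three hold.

Σmᵢ = 0  ✓
l₃∈[|l₁−l₂|,l₁+l₂]=[0,4], have l₃=4  ✓
Σlᵢ = 8 ⇒ even  ✓

none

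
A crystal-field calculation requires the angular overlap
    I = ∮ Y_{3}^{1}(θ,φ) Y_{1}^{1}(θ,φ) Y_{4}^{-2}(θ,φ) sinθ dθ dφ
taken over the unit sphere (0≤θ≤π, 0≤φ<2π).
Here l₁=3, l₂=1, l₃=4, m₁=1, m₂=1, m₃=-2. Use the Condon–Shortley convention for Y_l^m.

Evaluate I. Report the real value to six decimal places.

Rules hold: Σm=0, L=8 even, 2≤4≤4.
N = 7·3·9 = 189
Δ = 0!·6!·2!/9! = 1/252
Racah Σ t=0..0: t=0:+1/36 = 1/36
⇒ 3j(3 1 4; 0 0 0)² = 4/63, sgn +1
Racah Σ t=0..0: t=0:+1/96 = 1/96
⇒ 3j(3 1 4; 1 1 -2)² = 5/84, sgn +1
4πI² = N·(3j₀)²·(3jₘ)² = 5/7
I = +1·√(0.714286/4π) = 0.23841361

0.238414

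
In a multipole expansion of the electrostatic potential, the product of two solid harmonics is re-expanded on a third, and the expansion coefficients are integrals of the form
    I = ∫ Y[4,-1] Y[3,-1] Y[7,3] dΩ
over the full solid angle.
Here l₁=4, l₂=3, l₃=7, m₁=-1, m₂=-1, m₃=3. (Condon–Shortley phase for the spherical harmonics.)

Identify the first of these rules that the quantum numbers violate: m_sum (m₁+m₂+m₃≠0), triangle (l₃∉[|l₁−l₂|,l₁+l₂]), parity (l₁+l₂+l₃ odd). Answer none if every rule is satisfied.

m₁+m₂+m₃ = -1 − 1 + 3 = 1  ✗
triangle: |4−3|=1 ≤ l₃=7 ≤ 4+3=7
parity: l₁+l₂+l₃ = 14 is even

m_sum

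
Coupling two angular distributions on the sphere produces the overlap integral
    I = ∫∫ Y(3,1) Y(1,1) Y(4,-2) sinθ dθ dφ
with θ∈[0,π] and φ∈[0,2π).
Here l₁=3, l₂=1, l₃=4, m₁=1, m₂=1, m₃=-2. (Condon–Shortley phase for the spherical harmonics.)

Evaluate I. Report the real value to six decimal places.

0.238414

Checks pass: Σm=0; 8 even; l₃=4∈[2,4].
(2·3+1)(2·1+1)(2·4+1) = 189
Δ: 0! 6! 2! / 9! → 1/252
sum: t=0:+1/36 = 1/36
3j²(3 1 4; 0 0 0) = Δ·Π!·Σ² = 4/63  (sign +1)
sum: t=0:+1/96 = 1/96
3j²(3 1 4; 1 1 -2) = Δ·Π!·Σ² = 5/84  (sign +1)
combine: 4πI² = 189·4/63·5/84 = 5/7
take √, sign +1: I = 0.23841361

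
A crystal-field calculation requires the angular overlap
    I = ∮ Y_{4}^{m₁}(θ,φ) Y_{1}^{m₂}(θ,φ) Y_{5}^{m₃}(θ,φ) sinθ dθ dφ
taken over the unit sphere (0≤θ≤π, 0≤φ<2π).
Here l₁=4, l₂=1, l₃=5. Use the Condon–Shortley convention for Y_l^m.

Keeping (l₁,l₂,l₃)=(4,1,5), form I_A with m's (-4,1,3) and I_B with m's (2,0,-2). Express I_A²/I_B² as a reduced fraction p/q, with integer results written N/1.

1/21

l's match ⇒ only the (l;m) 3-j factors differ between A and B.
A: triangle coeff Δ(4,1,5) = 1/495; Σ_t [0,0]: t=0:+1/80640 = 1/80640; (3j)²=1/495 [(4 1 5; -4 1 3)], sign=+1
B: triangle coeff Δ(4,1,5) = 1/495; Σ_t [0,0]: t=0:+1/1440 = 1/1440; (3j)²=7/165 [(4 1 5; 2 0 -2)], sign=-1
I_A²/I_B² = (1/495)/(7/165) = 1/21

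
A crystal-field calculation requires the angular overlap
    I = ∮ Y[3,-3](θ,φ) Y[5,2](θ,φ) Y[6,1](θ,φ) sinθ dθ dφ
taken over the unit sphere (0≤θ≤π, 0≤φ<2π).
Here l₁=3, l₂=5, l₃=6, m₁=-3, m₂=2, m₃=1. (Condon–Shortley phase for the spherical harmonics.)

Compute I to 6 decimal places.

0.145631

Rules hold: Σm=0, L=14 even, 2≤6≤8.
N = 7·11·13 = 1001
Δ = 2!·4!·8!/15! = 1/675675
Racah Σ t=0..2: t=0:+1/8640 t=1:−1/2304 t=2:+1/8640 = -7/34560
⇒ 3j(3 5 6; 0 0 0)² = 7/429, sgn -1
Racah Σ t=2..2: t=2:+1/34560 = 1/34560
⇒ 3j(3 5 6; -3 2 1)² = 7/429, sgn -1
4πI² = N·(3j₀)²·(3jₘ)² = 343/1287
I = +1·√(0.266511/4π) = 0.14563067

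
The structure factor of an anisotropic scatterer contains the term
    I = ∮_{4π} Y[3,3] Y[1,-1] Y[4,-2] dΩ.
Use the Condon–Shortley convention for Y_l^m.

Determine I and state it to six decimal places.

m-sum 0 ✓  L=8 even ✓  2≤4≤4 ✓
Π(2lᵢ+1) = 7×3×9 = 189
triangle coeff Δ(3,1,4) = 1/252
Σ_t [0,0]: t=0:+1/36 = 1/36
(3j)²=4/63 [(3 1 4; 0 0 0)], sign=+1
Σ_t [0,0]: t=0:+1/1440 = 1/1440
(3j)²=1/252 [(3 1 4; 3 -1 -2)], sign=+1
⇒ 4πI² = 1/21
I = (+1)√(1/21/(4π)) = 0.06155813

0.061558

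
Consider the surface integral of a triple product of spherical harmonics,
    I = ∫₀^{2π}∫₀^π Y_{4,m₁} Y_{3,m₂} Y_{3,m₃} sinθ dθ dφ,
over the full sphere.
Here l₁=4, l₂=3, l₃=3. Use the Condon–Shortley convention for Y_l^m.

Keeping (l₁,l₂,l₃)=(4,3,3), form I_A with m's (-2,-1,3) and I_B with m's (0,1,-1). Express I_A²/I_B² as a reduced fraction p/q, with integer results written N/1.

Same 4,3,3: normalisation and zero-m 3j drop out of the ratio.
A: Δ: 4! 4! 2! / 11! → 1/34650; sum: t=2:+1/192 = 1/192; 3j²(4 3 3; -2 -1 3) = Δ·Π!·Σ² = 3/77  (sign +1)
B: Δ: 4! 4! 2! / 11! → 1/34650; sum: t=2:+1/32 t=3:−1/36 t=4:+1/1152 = 5/1152; 3j²(4 3 3; 0 1 -1) = Δ·Π!·Σ² = 1/1386  (sign +1)
I_A²/I_B² = (3/77)/(1/1386) = 54/1

54/1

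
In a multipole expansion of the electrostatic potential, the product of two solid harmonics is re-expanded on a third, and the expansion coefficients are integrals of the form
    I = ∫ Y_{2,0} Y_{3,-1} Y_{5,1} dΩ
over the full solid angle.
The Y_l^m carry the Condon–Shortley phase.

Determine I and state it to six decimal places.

Rules hold: Σm=0, L=10 even, 1≤5≤5.
N = 5·7·11 = 385
Δ = 0!·4!·6!/11! = 1/2310
Racah Σ t=0..0: t=0:+1/144 = 1/144
⇒ 3j(2 3 5; 0 0 0)² = 10/231, sgn -1
Racah Σ t=0..0: t=0:+1/192 = 1/192
⇒ 3j(2 3 5; 0 -1 1)² = 3/77, sgn +1
4πI² = N·(3j₀)²·(3jₘ)² = 50/77
I = -1·√(0.649351/4π) = -0.22731846

-0.227318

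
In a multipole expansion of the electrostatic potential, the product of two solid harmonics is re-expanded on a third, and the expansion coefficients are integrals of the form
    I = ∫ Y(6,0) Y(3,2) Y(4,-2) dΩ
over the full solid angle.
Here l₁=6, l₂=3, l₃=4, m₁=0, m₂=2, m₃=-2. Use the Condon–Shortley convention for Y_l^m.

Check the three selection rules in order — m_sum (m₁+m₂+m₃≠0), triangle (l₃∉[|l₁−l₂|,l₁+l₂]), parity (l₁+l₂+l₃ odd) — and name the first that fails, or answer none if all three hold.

m₁+m₂+m₃ = 0 + 2 − 2 = 0  ✓
triangle: |6−3|=3 ≤ l₃=4 ≤ 6+3=9  ✓
parity: l₁+l₂+l₃ = 13 is odd  ✗

parity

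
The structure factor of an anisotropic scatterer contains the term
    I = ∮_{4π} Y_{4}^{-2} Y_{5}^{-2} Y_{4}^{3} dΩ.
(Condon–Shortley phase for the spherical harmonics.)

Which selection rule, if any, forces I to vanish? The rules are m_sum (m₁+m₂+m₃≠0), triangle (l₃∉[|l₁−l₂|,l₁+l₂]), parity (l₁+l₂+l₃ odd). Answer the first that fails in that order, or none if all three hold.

m_sum

azimuthal sum: -2 − 2 + 3 = -1  ✗
1 ≤ 4 ≤ 9 (triangle on l)
L = 4 + 5 + 4 = 13 (odd)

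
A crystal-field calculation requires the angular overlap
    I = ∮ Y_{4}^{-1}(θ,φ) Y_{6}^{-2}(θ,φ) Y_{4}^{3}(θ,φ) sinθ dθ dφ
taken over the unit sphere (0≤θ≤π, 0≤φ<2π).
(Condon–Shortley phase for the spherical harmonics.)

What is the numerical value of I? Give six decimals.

-0.165283

Rules hold: Σm=0, L=14 even, 2≤4≤10.
N = 9·13·9 = 1053
Δ = 6!·2!·6!/15! = 1/1261260
Racah Σ t=2..4: t=2:+1/4608 t=3:−1/1296 t=4:+1/4608 = -7/20736
⇒ 3j(4 6 4; 0 0 0)² = 20/1287, sgn -1
Racah Σ t=3..4: t=3:−1/8640 t=4:+1/34560 = -1/11520
⇒ 3j(4 6 4; -1 -2 3)² = 3/143, sgn +1
4πI² = N·(3j₀)²·(3jₘ)² = 540/1573
I = -1·√(0.343293/4π) = -0.16528277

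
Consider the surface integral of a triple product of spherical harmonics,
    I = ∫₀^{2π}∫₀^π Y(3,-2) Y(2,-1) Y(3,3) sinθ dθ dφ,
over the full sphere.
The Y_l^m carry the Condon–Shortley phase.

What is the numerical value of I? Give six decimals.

Rules hold: Σm=0, L=8 even, 1≤3≤5.
N = 7·5·7 = 245
Δ = 2!·4!·2!/9! = 1/3780
Racah Σ t=0..2: t=0:+1/24 t=1:−1/4 t=2:+1/24 = -1/6
⇒ 3j(3 2 3; 0 0 0)² = 4/105, sgn +1
Racah Σ t=1..1: t=1:−1/48 = -1/48
⇒ 3j(3 2 3; -2 -1 3)² = 5/84, sgn -1
4πI² = N·(3j₀)²·(3jₘ)² = 5/9
I = -1·√(0.555556/4π) = -0.21026104

-0.210261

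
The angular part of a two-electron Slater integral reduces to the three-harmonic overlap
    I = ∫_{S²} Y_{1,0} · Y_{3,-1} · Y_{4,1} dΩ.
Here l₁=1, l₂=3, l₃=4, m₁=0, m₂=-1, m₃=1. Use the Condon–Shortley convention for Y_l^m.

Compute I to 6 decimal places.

Checks pass: Σm=0; 8 even; l₃=4∈[2,4].
(2·1+1)(2·3+1)(2·4+1) = 189
Δ: 0! 2! 6! / 9! → 1/252
sum: t=0:+1/36 = 1/36
3j²(1 3 4; 0 0 0) = Δ·Π!·Σ² = 4/63  (sign +1)
sum: t=0:+1/48 = 1/48
3j²(1 3 4; 0 -1 1) = Δ·Π!·Σ² = 5/84  (sign -1)
combine: 4πI² = 189·4/63·5/84 = 5/7
take √, sign -1: I = -0.23841361

-0.238414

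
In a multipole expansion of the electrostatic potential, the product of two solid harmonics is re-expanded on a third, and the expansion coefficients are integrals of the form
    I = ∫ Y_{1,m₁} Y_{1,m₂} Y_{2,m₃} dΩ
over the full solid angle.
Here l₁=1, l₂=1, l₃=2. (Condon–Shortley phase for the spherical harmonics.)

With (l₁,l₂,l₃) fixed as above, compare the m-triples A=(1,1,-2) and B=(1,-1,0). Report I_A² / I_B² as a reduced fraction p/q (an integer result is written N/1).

6/1

Same 1,1,2: normalisation and zero-m 3j drop out of the ratio.
A: Δ: 0! 2! 2! / 5! → 1/30; sum: t=0:+1/4 = 1/4; 3j²(1 1 2; 1 1 -2) = Δ·Π!·Σ² = 1/5  (sign +1)
B: Δ: 0! 2! 2! / 5! → 1/30; sum: t=0:+1/4 = 1/4; 3j²(1 1 2; 1 -1 0) = Δ·Π!·Σ² = 1/30  (sign +1)
I_A²/I_B² = (1/5)/(1/30) = 6/1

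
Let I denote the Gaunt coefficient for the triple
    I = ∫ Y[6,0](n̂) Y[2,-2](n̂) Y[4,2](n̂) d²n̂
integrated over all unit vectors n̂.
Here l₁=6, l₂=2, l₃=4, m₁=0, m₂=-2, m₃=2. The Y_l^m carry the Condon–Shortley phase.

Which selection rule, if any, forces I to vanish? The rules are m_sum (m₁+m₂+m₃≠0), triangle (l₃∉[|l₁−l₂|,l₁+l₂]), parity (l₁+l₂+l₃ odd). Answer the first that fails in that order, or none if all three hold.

azimuthal sum: 0 − 2 + 2 = 0  ✓
4 ≤ 4 ≤ 8 (triangle on l)  ✓
L = 6 + 2 + 4 = 12 (even)  ✓

none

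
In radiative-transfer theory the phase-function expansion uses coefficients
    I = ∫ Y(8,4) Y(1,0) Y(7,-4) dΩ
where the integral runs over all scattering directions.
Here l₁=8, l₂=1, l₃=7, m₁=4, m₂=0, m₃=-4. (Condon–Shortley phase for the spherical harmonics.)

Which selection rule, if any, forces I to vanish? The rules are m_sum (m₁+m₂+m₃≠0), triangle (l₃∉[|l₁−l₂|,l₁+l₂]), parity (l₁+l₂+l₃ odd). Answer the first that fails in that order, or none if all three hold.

Σmᵢ = 0  ✓
l₃∈[|l₁−l₂|,l₁+l₂]=[7,9], have l₃=7  ✓
Σlᵢ = 16 ⇒ even  ✓

none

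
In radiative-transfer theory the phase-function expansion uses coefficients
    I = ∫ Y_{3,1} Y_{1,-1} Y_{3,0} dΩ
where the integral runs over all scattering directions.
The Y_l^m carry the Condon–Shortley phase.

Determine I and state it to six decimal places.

Σlᵢ=7 odd — θ-integrand is odd under cosθ→−cosθ; I=0

0.000000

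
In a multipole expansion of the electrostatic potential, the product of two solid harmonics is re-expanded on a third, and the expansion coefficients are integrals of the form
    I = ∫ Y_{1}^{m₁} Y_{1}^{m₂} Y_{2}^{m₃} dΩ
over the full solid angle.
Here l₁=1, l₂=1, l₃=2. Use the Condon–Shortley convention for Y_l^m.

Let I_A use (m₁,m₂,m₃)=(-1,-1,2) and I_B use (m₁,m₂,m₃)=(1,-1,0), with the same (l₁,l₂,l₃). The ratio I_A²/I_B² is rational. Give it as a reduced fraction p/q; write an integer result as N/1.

6/1

l's match ⇒ only the (l;m) 3-j factors differ between A and B.
A: triangle coeff Δ(1,1,2) = 1/30; Σ_t [0,0]: t=0:+1/4 = 1/4; (3j)²=1/5 [(1 1 2; -1 -1 2)], sign=+1
B: triangle coeff Δ(1,1,2) = 1/30; Σ_t [0,0]: t=0:+1/4 = 1/4; (3j)²=1/30 [(1 1 2; 1 -1 0)], sign=+1
I_A²/I_B² = (1/5)/(1/30) = 6/1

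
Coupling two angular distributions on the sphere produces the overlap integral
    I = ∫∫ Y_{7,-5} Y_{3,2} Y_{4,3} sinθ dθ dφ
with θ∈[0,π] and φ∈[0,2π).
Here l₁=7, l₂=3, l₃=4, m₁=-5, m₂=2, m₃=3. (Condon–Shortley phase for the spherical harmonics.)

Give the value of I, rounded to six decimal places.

-0.268170

Checks pass: Σm=0; 14 even; l₃=4∈[4,10].
(2·7+1)(2·3+1)(2·4+1) = 945
Δ: 6! 8! 0! / 15! → 1/45045
sum: t=3:−1/20736 = -1/20736
3j²(7 3 4; 0 0 0) = Δ·Π!·Σ² = 35/1287  (sign -1)
sum: t=5:−1/604800 = -1/604800
3j²(7 3 4; -5 2 3) = Δ·Π!·Σ² = 16/455  (sign +1)
combine: 4πI² = 945·35/1287·16/455 = 1680/1859
take √, sign -1: I = -0.26816989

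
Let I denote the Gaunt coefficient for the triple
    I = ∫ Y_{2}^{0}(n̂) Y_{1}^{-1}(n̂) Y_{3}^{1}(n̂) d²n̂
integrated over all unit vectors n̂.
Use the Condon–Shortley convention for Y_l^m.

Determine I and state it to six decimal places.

-0.202301

m-sum 0 ✓  L=6 even ✓  1≤3≤3 ✓
Π(2lᵢ+1) = 5×3×7 = 105
triangle coeff Δ(2,1,3) = 1/105
Σ_t [0,0]: t=0:+1/4 = 1/4
(3j)²=3/35 [(2 1 3; 0 0 0)], sign=-1
Σ_t [0,0]: t=0:+1/8 = 1/8
(3j)²=2/35 [(2 1 3; 0 -1 1)], sign=+1
⇒ 4πI² = 18/35
I = (-1)√(18/35/(4π)) = -0.20230066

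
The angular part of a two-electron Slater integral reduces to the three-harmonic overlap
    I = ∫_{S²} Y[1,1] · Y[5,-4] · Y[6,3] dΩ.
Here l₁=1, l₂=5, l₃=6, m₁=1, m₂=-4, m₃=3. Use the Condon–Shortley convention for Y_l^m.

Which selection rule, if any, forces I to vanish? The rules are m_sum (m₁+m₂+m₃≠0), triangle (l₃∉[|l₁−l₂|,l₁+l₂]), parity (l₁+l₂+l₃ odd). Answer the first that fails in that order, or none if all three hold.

m₁+m₂+m₃ = 1 − 4 + 3 = 0  ✓
triangle: |1−5|=4 ≤ l₃=6 ≤ 1+5=6  ✓
parity: l₁+l₂+l₃ = 12 is even  ✓

none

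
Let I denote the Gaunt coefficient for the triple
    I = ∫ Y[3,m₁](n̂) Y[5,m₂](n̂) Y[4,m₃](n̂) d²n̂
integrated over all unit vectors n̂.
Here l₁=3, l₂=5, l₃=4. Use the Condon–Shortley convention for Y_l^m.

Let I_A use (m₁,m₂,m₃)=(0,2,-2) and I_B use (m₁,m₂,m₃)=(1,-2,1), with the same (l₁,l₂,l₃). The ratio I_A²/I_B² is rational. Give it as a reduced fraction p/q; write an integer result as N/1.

3/128

Same 3,5,4: normalisation and zero-m 3j drop out of the ratio.
A: Δ: 4! 2! 6! / 13! → 1/180180; sum: t=1:−1/8640 t=2:+1/480 t=3:−1/576 = 1/4320; 3j²(3 5 4; 0 2 -2) = Δ·Π!·Σ² = 1/2145  (sign +1)
B: Δ: 4! 2! 6! / 13! → 1/180180; sum: t=0:+1/1728 t=1:−1/288 t=2:+1/960 = -1/540; 3j²(3 5 4; 1 -2 1) = Δ·Π!·Σ² = 128/6435  (sign +1)
I_A²/I_B² = (1/2145)/(128/6435) = 3/128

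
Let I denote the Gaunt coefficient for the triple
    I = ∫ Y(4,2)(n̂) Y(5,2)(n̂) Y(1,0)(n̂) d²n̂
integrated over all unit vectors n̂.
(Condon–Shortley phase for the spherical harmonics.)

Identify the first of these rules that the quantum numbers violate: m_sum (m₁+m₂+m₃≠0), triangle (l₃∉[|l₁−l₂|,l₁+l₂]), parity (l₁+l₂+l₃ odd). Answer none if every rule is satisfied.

azimuthal sum: 2 + 2 + 0 = 4  ✗
1 ≤ 1 ≤ 9 (triangle on l)
L = 4 + 5 + 1 = 10 (even)

m_sum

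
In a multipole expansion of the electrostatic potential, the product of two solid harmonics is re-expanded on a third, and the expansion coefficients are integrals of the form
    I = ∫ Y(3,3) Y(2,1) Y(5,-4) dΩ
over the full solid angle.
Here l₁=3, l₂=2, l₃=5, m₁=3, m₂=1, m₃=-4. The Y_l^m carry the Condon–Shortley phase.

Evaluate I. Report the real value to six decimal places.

Checks pass: Σm=0; 10 even; l₃=5∈[1,5].
(2·3+1)(2·2+1)(2·5+1) = 385
Δ: 0! 6! 4! / 11! → 1/2310
sum: t=0:+1/144 = 1/144
3j²(3 2 5; 0 0 0) = Δ·Π!·Σ² = 10/231  (sign -1)
sum: t=0:+1/4320 = 1/4320
3j²(3 2 5; 3 1 -4) = Δ·Π!·Σ² = 2/55  (sign -1)
combine: 4πI² = 385·10/231·2/55 = 20/33
take √, sign +1: I = 0.21961050

0.219610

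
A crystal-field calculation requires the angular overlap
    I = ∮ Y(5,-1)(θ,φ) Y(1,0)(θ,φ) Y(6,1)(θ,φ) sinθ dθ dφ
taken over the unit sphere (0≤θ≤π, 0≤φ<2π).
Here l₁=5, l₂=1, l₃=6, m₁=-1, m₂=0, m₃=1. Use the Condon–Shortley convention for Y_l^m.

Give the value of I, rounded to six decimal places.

-0.241725

Checks pass: Σm=0; 12 even; l₃=6∈[4,6].
(2·5+1)(2·1+1)(2·6+1) = 429
Δ: 0! 10! 2! / 13! → 1/858
sum: t=0:+1/14400 = 1/14400
3j²(5 1 6; 0 0 0) = Δ·Π!·Σ² = 6/143  (sign +1)
sum: t=0:+1/17280 = 1/17280
3j²(5 1 6; -1 0 1) = Δ·Π!·Σ² = 35/858  (sign -1)
combine: 4πI² = 429·6/143·35/858 = 105/143
take √, sign -1: I = -0.24172507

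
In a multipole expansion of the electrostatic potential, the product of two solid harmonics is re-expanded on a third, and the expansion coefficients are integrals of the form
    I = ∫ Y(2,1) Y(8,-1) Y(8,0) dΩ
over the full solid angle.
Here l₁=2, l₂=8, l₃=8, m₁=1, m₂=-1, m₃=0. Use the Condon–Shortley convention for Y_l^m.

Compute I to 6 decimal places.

-0.023001

Checks pass: Σm=0; 18 even; l₃=8∈[6,10].
(2·2+1)(2·8+1)(2·8+1) = 1445
Δ: 2! 2! 14! / 19! → 1/348840
sum: t=0:+1/116121600 t=1:−1/25401600 t=2:+1/116121600 = -1/45158400
3j²(2 8 8; 0 0 0) = Δ·Π!·Σ² = 24/1615  (sign -1)
sum: t=0:+1/50803200 t=1:−1/58060800 = 1/406425600
3j²(2 8 8; 1 -1 0) = Δ·Π!·Σ² = 1/3230  (sign +1)
combine: 4πI² = 1445·24/1615·1/3230 = 12/1805
take √, sign -1: I = -0.02300102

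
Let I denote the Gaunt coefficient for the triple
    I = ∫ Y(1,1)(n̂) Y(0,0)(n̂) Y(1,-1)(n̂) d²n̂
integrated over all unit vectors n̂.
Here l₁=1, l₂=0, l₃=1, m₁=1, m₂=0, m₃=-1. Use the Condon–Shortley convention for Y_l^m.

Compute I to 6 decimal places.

-0.282095

Rules hold: Σm=0, L=2 even, 1≤1≤1.
N = 3·1·3 = 9
Δ = 0!·2!·0!/3! = 1/3
Racah Σ t=0..0: t=0:+1/1 = 1/1
⇒ 3j(1 0 1; 0 0 0)² = 1/3, sgn -1
Racah Σ t=0..0: t=0:+1/2 = 1/2
⇒ 3j(1 0 1; 1 0 -1)² = 1/3, sgn +1
4πI² = N·(3j₀)²·(3jₘ)² = 1/1
I = -1·√(1/4π) = -0.28209479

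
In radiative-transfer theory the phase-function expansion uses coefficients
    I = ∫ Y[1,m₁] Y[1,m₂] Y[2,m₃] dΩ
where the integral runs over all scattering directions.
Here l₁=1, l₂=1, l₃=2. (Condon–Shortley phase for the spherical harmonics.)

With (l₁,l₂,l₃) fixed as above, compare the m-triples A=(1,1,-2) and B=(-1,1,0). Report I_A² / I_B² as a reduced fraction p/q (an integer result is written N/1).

Same 1,1,2: normalisation and zero-m 3j drop out of the ratio.
A: Δ: 0! 2! 2! / 5! → 1/30; sum: t=0:+1/4 = 1/4; 3j²(1 1 2; 1 1 -2) = Δ·Π!·Σ² = 1/5  (sign +1)
B: Δ: 0! 2! 2! / 5! → 1/30; sum: t=0:+1/4 = 1/4; 3j²(1 1 2; -1 1 0) = Δ·Π!·Σ² = 1/30  (sign +1)
I_A²/I_B² = (1/5)/(1/30) = 6/1

6/1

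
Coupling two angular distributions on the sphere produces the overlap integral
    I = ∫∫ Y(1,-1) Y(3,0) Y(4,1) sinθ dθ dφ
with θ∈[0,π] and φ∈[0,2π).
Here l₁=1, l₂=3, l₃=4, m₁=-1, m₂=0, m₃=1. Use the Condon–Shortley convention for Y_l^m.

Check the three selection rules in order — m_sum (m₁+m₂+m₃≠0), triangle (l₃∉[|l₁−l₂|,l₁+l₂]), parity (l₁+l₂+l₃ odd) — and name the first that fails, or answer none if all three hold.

none

m₁+m₂+m₃ = -1 + 0 + 1 = 0  ✓
triangle: |1−3|=2 ≤ l₃=4 ≤ 1+3=4  ✓
parity: l₁+l₂+l₃ = 8 is even  ✓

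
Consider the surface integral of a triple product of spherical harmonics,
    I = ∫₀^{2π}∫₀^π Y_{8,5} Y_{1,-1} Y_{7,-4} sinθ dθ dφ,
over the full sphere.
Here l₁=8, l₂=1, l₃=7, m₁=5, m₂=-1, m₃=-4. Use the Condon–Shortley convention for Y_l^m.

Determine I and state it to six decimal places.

Rules hold: Σm=0, L=16 even, 7≤7≤9.
N = 17·3·15 = 765
Δ = 2!·14!·0!/17! = 1/2040
Racah Σ t=1..1: t=1:−1/25401600 = -1/25401600
⇒ 3j(8 1 7; 0 0 0)² = 8/255, sgn +1
Racah Σ t=0..0: t=0:+1/479001600 = 1/479001600
⇒ 3j(8 1 7; 5 -1 -4)² = 13/340, sgn -1
4πI² = N·(3j₀)²·(3jₘ)² = 78/85
I = -1·√(0.917647/4π) = -0.27022959

-0.270230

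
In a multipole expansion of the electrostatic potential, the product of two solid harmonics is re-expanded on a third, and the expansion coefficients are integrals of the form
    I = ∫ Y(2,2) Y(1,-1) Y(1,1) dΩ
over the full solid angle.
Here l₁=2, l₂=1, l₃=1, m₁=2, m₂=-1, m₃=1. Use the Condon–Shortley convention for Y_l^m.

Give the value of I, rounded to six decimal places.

0.000000

2 − 1 + 1 = 2 ≠ 0: azimuthal integral kills it; I = 0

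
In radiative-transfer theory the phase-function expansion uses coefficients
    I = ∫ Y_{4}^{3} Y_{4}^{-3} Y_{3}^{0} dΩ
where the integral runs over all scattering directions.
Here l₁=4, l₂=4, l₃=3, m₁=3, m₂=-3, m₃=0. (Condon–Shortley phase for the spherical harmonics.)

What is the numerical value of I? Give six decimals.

0.000000

l₁+l₂+l₃=11 is odd: 3j(l;000)=0 ⇒ I=0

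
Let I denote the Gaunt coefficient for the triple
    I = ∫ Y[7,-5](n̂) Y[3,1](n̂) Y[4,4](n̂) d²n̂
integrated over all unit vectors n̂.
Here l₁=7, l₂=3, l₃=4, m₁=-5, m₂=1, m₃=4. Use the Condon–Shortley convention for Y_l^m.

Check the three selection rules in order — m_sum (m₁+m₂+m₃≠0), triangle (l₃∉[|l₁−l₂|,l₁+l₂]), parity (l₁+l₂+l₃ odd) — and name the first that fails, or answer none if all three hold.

Σmᵢ = 0  ✓
l₃∈[|l₁−l₂|,l₁+l₂]=[4,10], have l₃=4  ✓
Σlᵢ = 14 ⇒ even  ✓

none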